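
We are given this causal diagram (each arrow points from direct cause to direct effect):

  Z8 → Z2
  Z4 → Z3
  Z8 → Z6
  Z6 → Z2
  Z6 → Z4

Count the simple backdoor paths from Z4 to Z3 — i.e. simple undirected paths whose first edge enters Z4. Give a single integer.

A backdoor path from Z4 to Z3 is any simple undirected path whose first edge points into Z4 (i.e. leaves Z4 via a parent).
Parents of Z4: {Z6}.
No simple path from any parent of Z4 reaches Z3 without revisiting Z4, so there are no backdoor paths.

0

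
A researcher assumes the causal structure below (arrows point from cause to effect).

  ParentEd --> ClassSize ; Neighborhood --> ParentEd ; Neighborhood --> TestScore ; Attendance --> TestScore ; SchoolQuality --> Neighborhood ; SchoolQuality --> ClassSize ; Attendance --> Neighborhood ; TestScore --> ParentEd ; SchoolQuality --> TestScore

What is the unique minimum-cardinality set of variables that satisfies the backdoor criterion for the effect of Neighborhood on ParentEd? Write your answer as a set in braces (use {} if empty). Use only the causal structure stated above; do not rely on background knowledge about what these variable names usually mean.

Variables eligible for adjustment (non-descendants of Neighborhood, excluding Neighborhood and ParentEd): {Attendance, SchoolQuality}.
Backdoor paths from Neighborhood to ParentEd:
  P1: Neighborhood <- Attendance -> TestScore <- SchoolQuality -> ClassSize <- ParentEd
  P2: Neighborhood <- Attendance -> TestScore -> ParentEd
  P3: Neighborhood <- SchoolQuality -> TestScore -> ParentEd
  P4: Neighborhood <- SchoolQuality -> ClassSize <- ParentEd
The empty set is not sufficient: P2 (Neighborhood <- Attendance -> TestScore -> ParentEd) has no collider blocking it and no conditioned non-collider, so it is open.
Try {Attendance, SchoolQuality}:
  P1: blocked at fork node Attendance ∈ conditioning set.
  P2: blocked at fork node Attendance ∈ conditioning set.
  P3: blocked at fork node SchoolQuality ∈ conditioning set.
  P4: blocked at fork node SchoolQuality ∈ conditioning set.
{Attendance, SchoolQuality} contains no descendant of Neighborhood and blocks every backdoor path.
Every element of {Attendance, SchoolQuality} is needed (dropping Attendance leaves P2 open; dropping SchoolQuality leaves P3 open), so no proper subset is valid.
Among all size-2 subsets of the eligible variables, only {Attendance, SchoolQuality} blocks every backdoor path, so it is the unique smallest valid adjustment set.

{Attendance, SchoolQuality}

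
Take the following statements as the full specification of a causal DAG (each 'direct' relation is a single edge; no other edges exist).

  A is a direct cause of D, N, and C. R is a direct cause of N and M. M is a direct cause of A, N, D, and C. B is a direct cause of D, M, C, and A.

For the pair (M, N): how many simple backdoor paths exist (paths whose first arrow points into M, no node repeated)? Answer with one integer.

4

A backdoor path from M to N is any simple undirected path whose first edge points into M (i.e. leaves M via a parent).
Parents of M: {B, R}.
Enumerating:
  P1: M <- R -> N
  P2: M <- B -> A -> N
  P3: M <- B -> D <- A -> N
  P4: M <- B -> C <- A -> N
That exhausts the simple backdoor paths. Count: 4.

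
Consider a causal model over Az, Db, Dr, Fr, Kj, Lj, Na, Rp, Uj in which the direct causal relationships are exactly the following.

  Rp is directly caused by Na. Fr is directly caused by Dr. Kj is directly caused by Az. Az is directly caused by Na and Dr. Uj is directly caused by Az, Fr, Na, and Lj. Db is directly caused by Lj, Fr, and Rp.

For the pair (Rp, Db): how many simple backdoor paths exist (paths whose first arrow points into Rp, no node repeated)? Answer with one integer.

7

A backdoor path from Rp to Db is any simple undirected path whose first edge points into Rp (i.e. leaves Rp via a parent).
Parents of Rp: {Na}.
Enumerating:
  P1: Rp <- Na -> Az <- Dr -> Fr -> Db
  P2: Rp <- Na -> Az <- Dr -> Fr -> Uj <- Lj -> Db
  P3: Rp <- Na -> Az -> Uj <- Lj -> Db
  P4: Rp <- Na -> Az -> Uj <- Fr -> Db
  P5: Rp <- Na -> Uj <- Lj -> Db
  P6: Rp <- Na -> Uj <- Az <- Dr -> Fr -> Db
  P7: Rp <- Na -> Uj <- Fr -> Db
That exhausts the simple backdoor paths. Count: 7.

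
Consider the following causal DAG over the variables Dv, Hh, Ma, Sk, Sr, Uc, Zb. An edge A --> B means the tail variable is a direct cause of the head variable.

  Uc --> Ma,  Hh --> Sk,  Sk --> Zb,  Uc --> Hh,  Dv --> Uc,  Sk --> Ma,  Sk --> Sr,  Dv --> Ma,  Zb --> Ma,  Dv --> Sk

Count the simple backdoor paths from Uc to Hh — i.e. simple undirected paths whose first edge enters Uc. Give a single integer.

3

A backdoor path from Uc to Hh is any simple undirected path whose first edge points into Uc (i.e. leaves Uc via a parent).
Parents of Uc: {Dv}.
Enumerating:
  P1: Uc <- Dv -> Sk <- Hh
  P2: Uc <- Dv -> Ma <- Sk <- Hh
  P3: Uc <- Dv -> Ma <- Zb <- Sk <- Hh
That exhausts the simple backdoor paths. Count: 3.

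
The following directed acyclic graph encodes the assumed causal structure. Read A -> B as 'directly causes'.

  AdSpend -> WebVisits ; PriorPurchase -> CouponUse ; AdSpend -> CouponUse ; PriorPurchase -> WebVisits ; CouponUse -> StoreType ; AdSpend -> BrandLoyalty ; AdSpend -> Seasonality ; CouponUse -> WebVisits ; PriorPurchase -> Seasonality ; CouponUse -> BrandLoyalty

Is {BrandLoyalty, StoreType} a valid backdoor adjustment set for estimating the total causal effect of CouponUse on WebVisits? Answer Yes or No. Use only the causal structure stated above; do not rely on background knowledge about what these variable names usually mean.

Backdoor paths from CouponUse to WebVisits (paths whose first edge points into CouponUse):
  P1: CouponUse <- PriorPurchase -> Seasonality <- AdSpend -> WebVisits
  P2: CouponUse <- PriorPurchase -> WebVisits
  P3: CouponUse <- AdSpend -> Seasonality <- PriorPurchase -> WebVisits
  P4: CouponUse <- AdSpend -> WebVisits
Condition 1 (no descendant of CouponUse in the set): FAILS — BrandLoyalty and StoreType are descendants of CouponUse.
Condition 2 (every backdoor path blocked by {BrandLoyalty, StoreType}):
  P1: blocked at collider Seasonality (neither it nor any descendant is in the conditioning set).
  P2: open — no interior node is in the conditioning set.
  P3: blocked at collider Seasonality (neither it nor any descendant is in the conditioning set).
  P4: open — no interior node is in the conditioning set.
{BrandLoyalty, StoreType} does not satisfy the backdoor criterion.

No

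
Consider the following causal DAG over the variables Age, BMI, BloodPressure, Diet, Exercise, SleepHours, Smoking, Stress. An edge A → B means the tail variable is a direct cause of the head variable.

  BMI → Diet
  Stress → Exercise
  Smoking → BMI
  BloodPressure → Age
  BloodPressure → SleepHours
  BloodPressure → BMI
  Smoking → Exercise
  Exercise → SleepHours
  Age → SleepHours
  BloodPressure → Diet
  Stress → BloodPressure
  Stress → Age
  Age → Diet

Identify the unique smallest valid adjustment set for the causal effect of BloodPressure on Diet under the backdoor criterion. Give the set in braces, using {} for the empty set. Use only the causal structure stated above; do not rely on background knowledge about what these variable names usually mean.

Variables eligible for adjustment (non-descendants of BloodPressure, excluding BloodPressure and Diet): {Exercise, Smoking, Stress}.
Backdoor paths from BloodPressure to Diet:
  P1: BloodPressure <- Stress -> Exercise <- Smoking -> BMI -> Diet
  P2: BloodPressure <- Stress -> Exercise -> SleepHours <- Age -> Diet
  P3: BloodPressure <- Stress -> Age -> SleepHours <- Exercise <- Smoking -> BMI -> Diet
  P4: BloodPressure <- Stress -> Age -> Diet
The empty set is not sufficient: P4 (BloodPressure <- Stress -> Age -> Diet) has no collider blocking it and no conditioned non-collider, so it is open.
Try {Stress}:
  P1: blocked at fork node Stress ∈ conditioning set.
  P2: blocked at fork node Stress ∈ conditioning set.
  P3: blocked at fork node Stress ∈ conditioning set.
  P4: blocked at fork node Stress ∈ conditioning set.
{Stress} contains no descendant of BloodPressure and blocks every backdoor path.
No other singleton works — e.g. {Smoking} leaves P4 open — so {Stress} is the unique smallest valid adjustment set.

{Stress}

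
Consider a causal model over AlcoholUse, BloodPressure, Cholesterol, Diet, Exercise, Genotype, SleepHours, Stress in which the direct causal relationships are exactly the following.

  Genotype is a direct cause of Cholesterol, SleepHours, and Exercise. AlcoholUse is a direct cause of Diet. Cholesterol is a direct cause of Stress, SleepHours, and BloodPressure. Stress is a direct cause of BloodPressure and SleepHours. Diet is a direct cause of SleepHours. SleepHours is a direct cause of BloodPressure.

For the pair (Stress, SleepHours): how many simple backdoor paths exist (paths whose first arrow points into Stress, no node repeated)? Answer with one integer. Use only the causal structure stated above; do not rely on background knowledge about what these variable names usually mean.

3

A backdoor path from Stress to SleepHours is any simple undirected path whose first edge points into Stress (i.e. leaves Stress via a parent).
Parents of Stress: {Cholesterol}.
Enumerating:
  P1: Stress <- Cholesterol <- Genotype -> SleepHours
  P2: Stress <- Cholesterol -> SleepHours
  P3: Stress <- Cholesterol -> BloodPressure <- SleepHours
That exhausts the simple backdoor paths. Count: 3.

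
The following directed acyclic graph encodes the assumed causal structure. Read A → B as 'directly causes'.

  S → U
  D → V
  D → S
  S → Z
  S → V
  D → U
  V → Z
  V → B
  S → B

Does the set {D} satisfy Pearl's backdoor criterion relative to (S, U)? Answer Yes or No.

Backdoor paths from S to U (paths whose first edge points into S):
  P1: S <- D -> U
Condition 1 (no descendant of S in the set): holds — descendants of S are {B, U, V, Z}; none are in {D}.
Condition 2 (every backdoor path blocked by {D}):
  P1: blocked at fork node D ∈ conditioning set.
{D} satisfies the backdoor criterion.

Yes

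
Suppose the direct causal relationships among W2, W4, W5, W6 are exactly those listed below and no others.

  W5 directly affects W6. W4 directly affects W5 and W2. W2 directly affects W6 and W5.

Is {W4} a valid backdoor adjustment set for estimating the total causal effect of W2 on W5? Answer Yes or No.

Yes

Backdoor paths from W2 to W5 (paths whose first edge points into W2):
  P1: W2 <- W4 -> W5
Condition 1 (no descendant of W2 in the set): holds — descendants of W2 are {W5, W6}; none are in {W4}.
Condition 2 (every backdoor path blocked by {W4}):
  P1: blocked at fork node W4 ∈ conditioning set.
{W4} satisfies the backdoor criterion.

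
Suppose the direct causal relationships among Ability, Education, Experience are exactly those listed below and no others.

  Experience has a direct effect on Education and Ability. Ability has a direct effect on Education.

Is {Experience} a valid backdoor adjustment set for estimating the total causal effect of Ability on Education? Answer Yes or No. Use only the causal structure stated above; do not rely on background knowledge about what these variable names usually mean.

Backdoor paths from Ability to Education (paths whose first edge points into Ability):
  P1: Ability <- Experience -> Education
Condition 1 (no descendant of Ability in the set): holds — descendants of Ability are {Education}; none are in {Experience}.
Condition 2 (every backdoor path blocked by {Experience}):
  P1: blocked at fork node Experience ∈ conditioning set.
{Experience} satisfies the backdoor criterion.

Yes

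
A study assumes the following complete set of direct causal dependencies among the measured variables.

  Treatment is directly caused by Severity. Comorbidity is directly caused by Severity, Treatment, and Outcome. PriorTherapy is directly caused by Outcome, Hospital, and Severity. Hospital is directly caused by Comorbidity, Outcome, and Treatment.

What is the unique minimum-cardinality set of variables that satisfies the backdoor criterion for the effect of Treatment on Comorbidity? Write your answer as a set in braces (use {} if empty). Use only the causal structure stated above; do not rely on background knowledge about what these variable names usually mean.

Variables eligible for adjustment (non-descendants of Treatment, excluding Treatment and Comorbidity): {Outcome, Severity}.
Backdoor paths from Treatment to Comorbidity:
  P1: Treatment <- Severity -> Comorbidity
  P2: Treatment <- Severity -> PriorTherapy <- Outcome -> Comorbidity
  P3: Treatment <- Severity -> PriorTherapy <- Outcome -> Hospital <- Comorbidity
  P4: Treatment <- Severity -> PriorTherapy <- Hospital <- Outcome -> Comorbidity
  P5: Treatment <- Severity -> PriorTherapy <- Hospital <- Comorbidity
The empty set is not sufficient: P1 (Treatment <- Severity -> Comorbidity) has no collider blocking it and no conditioned non-collider, so it is open.
Try {Severity}:
  P1: blocked at fork node Severity ∈ conditioning set.
  P2: blocked at fork node Severity ∈ conditioning set.
  P3: blocked at fork node Severity ∈ conditioning set.
  P4: blocked at fork node Severity ∈ conditioning set.
  P5: blocked at fork node Severity ∈ conditioning set.
{Severity} contains no descendant of Treatment and blocks every backdoor path.
No other singleton works — e.g. {Outcome} leaves P1 open — so {Severity} is the unique smallest valid adjustment set.

{Severity}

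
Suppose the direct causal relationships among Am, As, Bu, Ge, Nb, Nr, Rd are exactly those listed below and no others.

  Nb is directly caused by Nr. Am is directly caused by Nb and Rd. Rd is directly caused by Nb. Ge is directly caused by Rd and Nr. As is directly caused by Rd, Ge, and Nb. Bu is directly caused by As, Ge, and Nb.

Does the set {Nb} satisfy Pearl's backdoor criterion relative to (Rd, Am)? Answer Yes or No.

Backdoor paths from Rd to Am (paths whose first edge points into Rd):
  P1: Rd <- Nb -> Am
Condition 1 (no descendant of Rd in the set): holds — descendants of Rd are {Am, As, Bu, Ge}; none are in {Nb}.
Condition 2 (every backdoor path blocked by {Nb}):
  P1: blocked at fork node Nb ∈ conditioning set.
{Nb} satisfies the backdoor criterion.

Yes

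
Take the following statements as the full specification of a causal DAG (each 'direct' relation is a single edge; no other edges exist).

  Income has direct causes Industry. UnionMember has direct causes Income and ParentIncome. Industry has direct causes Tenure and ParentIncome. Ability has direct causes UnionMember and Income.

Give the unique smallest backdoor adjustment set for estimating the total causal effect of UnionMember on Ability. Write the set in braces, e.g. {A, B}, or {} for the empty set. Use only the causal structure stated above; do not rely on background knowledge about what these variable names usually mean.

Variables eligible for adjustment (non-descendants of UnionMember, excluding UnionMember and Ability): {Income, Industry, ParentIncome, Tenure}.
Backdoor paths from UnionMember to Ability:
  P1: UnionMember <- ParentIncome -> Industry -> Income -> Ability
  P2: UnionMember <- Income -> Ability
The empty set is not sufficient: P1 (UnionMember <- ParentIncome -> Industry -> Income -> Ability) has no collider blocking it and no conditioned non-collider, so it is open.
Try {Income}:
  P1: blocked at chain node Income ∈ conditioning set.
  P2: blocked at fork node Income ∈ conditioning set.
{Income} contains no descendant of UnionMember and blocks every backdoor path.
No other singleton works — e.g. {Tenure} leaves P1 open — so {Income} is the unique smallest valid adjustment set.

{Income}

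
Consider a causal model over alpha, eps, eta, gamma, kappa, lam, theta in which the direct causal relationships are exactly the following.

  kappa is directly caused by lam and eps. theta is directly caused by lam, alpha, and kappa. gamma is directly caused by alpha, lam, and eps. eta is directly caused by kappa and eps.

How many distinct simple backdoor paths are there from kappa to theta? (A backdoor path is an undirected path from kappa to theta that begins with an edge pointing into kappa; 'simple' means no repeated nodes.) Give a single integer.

4

A backdoor path from kappa to theta is any simple undirected path whose first edge points into kappa (i.e. leaves kappa via a parent).
Parents of kappa: {eps, lam}.
Enumerating:
  P1: kappa <- eps -> gamma <- lam -> theta
  P2: kappa <- eps -> gamma <- alpha -> theta
  P3: kappa <- lam -> gamma <- alpha -> theta
  P4: kappa <- lam -> theta
That exhausts the simple backdoor paths. Count: 4.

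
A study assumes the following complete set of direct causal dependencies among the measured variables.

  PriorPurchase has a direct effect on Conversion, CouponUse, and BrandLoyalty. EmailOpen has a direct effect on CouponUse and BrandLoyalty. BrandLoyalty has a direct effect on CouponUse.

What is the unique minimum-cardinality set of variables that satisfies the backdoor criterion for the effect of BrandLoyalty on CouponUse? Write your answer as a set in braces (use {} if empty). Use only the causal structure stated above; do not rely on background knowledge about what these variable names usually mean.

Variables eligible for adjustment (non-descendants of BrandLoyalty, excluding BrandLoyalty and CouponUse): {Conversion, EmailOpen, PriorPurchase}.
Backdoor paths from BrandLoyalty to CouponUse:
  P1: BrandLoyalty <- EmailOpen -> CouponUse
  P2: BrandLoyalty <- PriorPurchase -> CouponUse
The empty set is not sufficient: P1 (BrandLoyalty <- EmailOpen -> CouponUse) has no collider blocking it and no conditioned non-collider, so it is open.
Try {EmailOpen, PriorPurchase}:
  P1: blocked at fork node EmailOpen ∈ conditioning set.
  P2: blocked at fork node PriorPurchase ∈ conditioning set.
{EmailOpen, PriorPurchase} contains no descendant of BrandLoyalty and blocks every backdoor path.
Every element of {EmailOpen, PriorPurchase} is needed (dropping EmailOpen leaves P1 open; dropping PriorPurchase leaves P2 open), so no proper subset is valid.
Among all size-2 subsets of the eligible variables, only {EmailOpen, PriorPurchase} blocks every backdoor path, so it is the unique smallest valid adjustment set.

{EmailOpen, PriorPurchase}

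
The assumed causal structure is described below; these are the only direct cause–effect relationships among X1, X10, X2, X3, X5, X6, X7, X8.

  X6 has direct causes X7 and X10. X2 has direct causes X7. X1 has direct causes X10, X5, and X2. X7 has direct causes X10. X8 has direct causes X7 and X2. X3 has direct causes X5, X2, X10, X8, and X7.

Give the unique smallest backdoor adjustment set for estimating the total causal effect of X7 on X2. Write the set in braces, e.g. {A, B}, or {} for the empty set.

{}

Variables eligible for adjustment (non-descendants of X7, excluding X7 and X2): {X10, X5}.
Backdoor paths from X7 to X2:
  P1: X7 <- X10 -> X1 <- X2
  P2: X7 <- X10 -> X1 <- X5 -> X3 <- X2
  P3: X7 <- X10 -> X1 <- X5 -> X3 <- X8 <- X2
  P4: X7 <- X10 -> X3 <- X2
  P5: X7 <- X10 -> X3 <- X8 <- X2
  P6: X7 <- X10 -> X3 <- X5 -> X1 <- X2
Each backdoor path contains an unconditioned collider, so every path is already blocked with the empty conditioning set:
  P1: blocked at collider X1 (neither it nor any descendant is in the conditioning set).
  P2: blocked at collider X1 (neither it nor any descendant is in the conditioning set).
  P3: blocked at collider X1 (neither it nor any descendant is in the conditioning set).
  P4: blocked at collider X3 (neither it nor any descendant is in the conditioning set).
  P5: blocked at collider X3 (neither it nor any descendant is in the conditioning set).
  P6: blocked at collider X3 (neither it nor any descendant is in the conditioning set).
The empty set is therefore the unique smallest valid set.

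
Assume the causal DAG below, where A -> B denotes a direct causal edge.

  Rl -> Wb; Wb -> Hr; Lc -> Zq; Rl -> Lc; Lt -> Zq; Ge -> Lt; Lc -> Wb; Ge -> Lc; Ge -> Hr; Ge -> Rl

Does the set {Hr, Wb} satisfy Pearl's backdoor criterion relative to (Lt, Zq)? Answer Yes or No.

No

Backdoor paths from Lt to Zq (paths whose first edge points into Lt):
  P1: Lt <- Ge -> Rl -> Lc -> Zq
  P2: Lt <- Ge -> Rl -> Wb <- Lc -> Zq
  P3: Lt <- Ge -> Lc -> Zq
  P4: Lt <- Ge -> Hr <- Wb <- Rl -> Lc -> Zq
  P5: Lt <- Ge -> Hr <- Wb <- Lc -> Zq
Condition 1 (no descendant of Lt in the set): holds — descendants of Lt are {Zq}; none are in {Hr, Wb}.
Condition 2 (every backdoor path blocked by {Hr, Wb}):
  P1: open — no interior node is in the conditioning set.
  P2: open — collider(s) Wb are conditioned on (or have a conditioned descendant) and no non-collider on the path is in the set.
  P3: open — no interior node is in the conditioning set.
  P4: blocked at chain node Wb ∈ conditioning set.
  P5: blocked at chain node Wb ∈ conditioning set.
{Hr, Wb} does not satisfy the backdoor criterion.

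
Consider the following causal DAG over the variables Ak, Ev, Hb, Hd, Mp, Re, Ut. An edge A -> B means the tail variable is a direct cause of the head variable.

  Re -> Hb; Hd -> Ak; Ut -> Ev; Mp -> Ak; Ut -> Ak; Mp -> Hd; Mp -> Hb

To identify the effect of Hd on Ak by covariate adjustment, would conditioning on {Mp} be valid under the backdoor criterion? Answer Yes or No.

Yes

Backdoor paths from Hd to Ak (paths whose first edge points into Hd):
  P1: Hd <- Mp -> Ak
Condition 1 (no descendant of Hd in the set): holds — descendants of Hd are {Ak}; none are in {Mp}.
Condition 2 (every backdoor path blocked by {Mp}):
  P1: blocked at fork node Mp ∈ conditioning set.
{Mp} satisfies the backdoor criterion.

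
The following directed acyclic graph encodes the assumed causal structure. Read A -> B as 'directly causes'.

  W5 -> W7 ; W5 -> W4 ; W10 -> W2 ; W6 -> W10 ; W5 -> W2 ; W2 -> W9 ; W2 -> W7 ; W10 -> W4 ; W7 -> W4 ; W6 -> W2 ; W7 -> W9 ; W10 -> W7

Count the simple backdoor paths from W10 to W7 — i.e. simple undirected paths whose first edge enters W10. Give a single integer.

A backdoor path from W10 to W7 is any simple undirected path whose first edge points into W10 (i.e. leaves W10 via a parent).
Parents of W10: {W6}.
Enumerating:
  P1: W10 <- W6 -> W2 <- W5 -> W7
  P2: W10 <- W6 -> W2 <- W5 -> W4 <- W7
  P3: W10 <- W6 -> W2 -> W7
  P4: W10 <- W6 -> W2 -> W9 <- W7
That exhausts the simple backdoor paths. Count: 4.

4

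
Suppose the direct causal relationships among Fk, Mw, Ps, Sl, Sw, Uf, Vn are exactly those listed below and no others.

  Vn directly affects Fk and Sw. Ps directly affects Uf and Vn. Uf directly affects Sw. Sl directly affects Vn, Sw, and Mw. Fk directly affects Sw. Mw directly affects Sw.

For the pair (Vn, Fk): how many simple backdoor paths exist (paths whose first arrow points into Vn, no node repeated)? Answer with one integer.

A backdoor path from Vn to Fk is any simple undirected path whose first edge points into Vn (i.e. leaves Vn via a parent).
Parents of Vn: {Ps, Sl}.
Enumerating:
  P1: Vn <- Ps -> Uf -> Sw <- Fk
  P2: Vn <- Sl -> Mw -> Sw <- Fk
  P3: Vn <- Sl -> Sw <- Fk
That exhausts the simple backdoor paths. Count: 3.

3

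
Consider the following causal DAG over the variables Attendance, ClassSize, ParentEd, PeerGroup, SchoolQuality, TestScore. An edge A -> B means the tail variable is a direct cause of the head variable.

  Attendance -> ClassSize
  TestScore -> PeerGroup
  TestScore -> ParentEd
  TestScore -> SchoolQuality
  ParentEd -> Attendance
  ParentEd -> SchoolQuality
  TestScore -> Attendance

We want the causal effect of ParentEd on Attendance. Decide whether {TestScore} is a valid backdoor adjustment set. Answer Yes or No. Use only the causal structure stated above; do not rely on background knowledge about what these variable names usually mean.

Backdoor paths from ParentEd to Attendance (paths whose first edge points into ParentEd):
  P1: ParentEd <- TestScore -> Attendance
Condition 1 (no descendant of ParentEd in the set): holds — descendants of ParentEd are {Attendance, ClassSize, SchoolQuality}; none are in {TestScore}.
Condition 2 (every backdoor path blocked by {TestScore}):
  P1: blocked at fork node TestScore ∈ conditioning set.
{TestScore} satisfies the backdoor criterion.

Yes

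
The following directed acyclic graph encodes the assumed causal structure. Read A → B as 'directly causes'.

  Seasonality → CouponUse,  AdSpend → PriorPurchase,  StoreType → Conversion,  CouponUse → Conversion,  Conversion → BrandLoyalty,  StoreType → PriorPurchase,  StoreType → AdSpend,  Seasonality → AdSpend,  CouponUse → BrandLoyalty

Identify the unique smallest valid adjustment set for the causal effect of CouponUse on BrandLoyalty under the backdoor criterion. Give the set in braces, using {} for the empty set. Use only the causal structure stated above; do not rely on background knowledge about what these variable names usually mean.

Variables eligible for adjustment (non-descendants of CouponUse, excluding CouponUse and BrandLoyalty): {AdSpend, PriorPurchase, Seasonality, StoreType}.
Backdoor paths from CouponUse to BrandLoyalty:
  P1: CouponUse <- Seasonality -> AdSpend <- StoreType -> Conversion -> BrandLoyalty
  P2: CouponUse <- Seasonality -> AdSpend -> PriorPurchase <- StoreType -> Conversion -> BrandLoyalty
Each backdoor path contains an unconditioned collider, so every path is already blocked with the empty conditioning set:
  P1: blocked at collider AdSpend (neither it nor any descendant is in the conditioning set).
  P2: blocked at collider PriorPurchase (neither it nor any descendant is in the conditioning set).
The empty set is therefore the unique smallest valid set.

{}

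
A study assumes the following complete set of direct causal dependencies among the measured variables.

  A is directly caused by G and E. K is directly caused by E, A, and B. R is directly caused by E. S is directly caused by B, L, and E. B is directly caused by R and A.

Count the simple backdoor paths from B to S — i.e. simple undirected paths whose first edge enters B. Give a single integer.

A backdoor path from B to S is any simple undirected path whose first edge points into B (i.e. leaves B via a parent).
Parents of B: {A, R}.
Enumerating:
  P1: B <- R <- E -> S
  P2: B <- A <- E -> S
  P3: B <- A -> K <- E -> S
That exhausts the simple backdoor paths. Count: 3.

3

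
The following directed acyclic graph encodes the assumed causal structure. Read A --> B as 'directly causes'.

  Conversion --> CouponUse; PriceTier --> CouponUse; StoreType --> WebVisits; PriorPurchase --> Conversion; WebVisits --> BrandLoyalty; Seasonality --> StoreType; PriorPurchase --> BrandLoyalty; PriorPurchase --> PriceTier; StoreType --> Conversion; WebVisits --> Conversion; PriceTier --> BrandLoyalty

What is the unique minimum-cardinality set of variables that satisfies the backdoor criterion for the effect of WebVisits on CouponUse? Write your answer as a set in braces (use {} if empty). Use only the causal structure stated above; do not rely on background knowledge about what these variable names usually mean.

Variables eligible for adjustment (non-descendants of WebVisits, excluding WebVisits and CouponUse): {PriceTier, PriorPurchase, Seasonality, StoreType}.
Backdoor paths from WebVisits to CouponUse:
  P1: WebVisits <- StoreType -> Conversion <- PriorPurchase -> PriceTier -> CouponUse
  P2: WebVisits <- StoreType -> Conversion <- PriorPurchase -> BrandLoyalty <- PriceTier -> CouponUse
  P3: WebVisits <- StoreType -> Conversion -> CouponUse
The empty set is not sufficient: P3 (WebVisits <- StoreType -> Conversion -> CouponUse) has no collider blocking it and no conditioned non-collider, so it is open.
Try {StoreType}:
  P1: blocked at fork node StoreType ∈ conditioning set.
  P2: blocked at fork node StoreType ∈ conditioning set.
  P3: blocked at fork node StoreType ∈ conditioning set.
{StoreType} contains no descendant of WebVisits and blocks every backdoor path.
No other singleton works — e.g. {PriorPurchase} leaves P3 open — so {StoreType} is the unique smallest valid adjustment set.

{StoreType}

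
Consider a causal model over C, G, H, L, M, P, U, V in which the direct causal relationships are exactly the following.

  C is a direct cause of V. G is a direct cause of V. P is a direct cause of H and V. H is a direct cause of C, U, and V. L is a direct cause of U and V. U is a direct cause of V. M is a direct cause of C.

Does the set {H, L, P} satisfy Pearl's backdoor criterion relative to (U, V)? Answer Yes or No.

Yes

Backdoor paths from U to V (paths whose first edge points into U):
  P1: U <- H <- P -> V
  P2: U <- H -> C -> V
  P3: U <- H -> V
  P4: U <- L -> V
Condition 1 (no descendant of U in the set): holds — descendants of U are {V}; none are in {H, L, P}.
Condition 2 (every backdoor path blocked by {H, L, P}):
  P1: blocked at chain node H ∈ conditioning set.
  P2: blocked at fork node H ∈ conditioning set.
  P3: blocked at fork node H ∈ conditioning set.
  P4: blocked at fork node L ∈ conditioning set.
{H, L, P} satisfies the backdoor criterion.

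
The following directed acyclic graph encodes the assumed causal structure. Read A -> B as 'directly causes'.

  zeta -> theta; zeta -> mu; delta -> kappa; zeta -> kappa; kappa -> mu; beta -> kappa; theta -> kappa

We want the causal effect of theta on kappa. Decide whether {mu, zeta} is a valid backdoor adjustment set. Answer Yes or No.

No

Backdoor paths from theta to kappa (paths whose first edge points into theta):
  P1: theta <- zeta -> kappa
  P2: theta <- zeta -> mu <- kappa
Condition 1 (no descendant of theta in the set): FAILS — mu is a descendant of theta.
Condition 2 (every backdoor path blocked by {mu, zeta}):
  P1: blocked at fork node zeta ∈ conditioning set.
  P2: blocked at fork node zeta ∈ conditioning set.
{mu, zeta} does not satisfy the backdoor criterion.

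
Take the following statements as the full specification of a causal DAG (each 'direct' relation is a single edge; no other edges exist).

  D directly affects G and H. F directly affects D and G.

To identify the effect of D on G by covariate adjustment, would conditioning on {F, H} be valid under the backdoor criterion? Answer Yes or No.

Backdoor paths from D to G (paths whose first edge points into D):
  P1: D <- F -> G
Condition 1 (no descendant of D in the set): FAILS — H is a descendant of D.
Condition 2 (every backdoor path blocked by {F, H}):
  P1: blocked at fork node F ∈ conditioning set.
{F, H} does not satisfy the backdoor criterion.

No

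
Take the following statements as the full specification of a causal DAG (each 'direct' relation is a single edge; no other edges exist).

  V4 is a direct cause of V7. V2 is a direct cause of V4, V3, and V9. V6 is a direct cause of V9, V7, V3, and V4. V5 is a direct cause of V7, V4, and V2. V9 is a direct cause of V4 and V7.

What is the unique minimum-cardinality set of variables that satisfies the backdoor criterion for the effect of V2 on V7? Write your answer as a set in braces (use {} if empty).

Variables eligible for adjustment (non-descendants of V2, excluding V2 and V7): {V5, V6}.
Backdoor paths from V2 to V7:
  P1: V2 <- V5 -> V4 <- V6 -> V9 -> V7
  P2: V2 <- V5 -> V4 <- V6 -> V7
  P3: V2 <- V5 -> V4 <- V9 <- V6 -> V7
  P4: V2 <- V5 -> V4 <- V9 -> V7
  P5: V2 <- V5 -> V4 -> V7
  P6: V2 <- V5 -> V7
The empty set is not sufficient: P5 (V2 <- V5 -> V4 -> V7) has no collider blocking it and no conditioned non-collider, so it is open.
Try {V5}:
  P1: blocked at fork node V5 ∈ conditioning set.
  P2: blocked at fork node V5 ∈ conditioning set.
  P3: blocked at fork node V5 ∈ conditioning set.
  P4: blocked at fork node V5 ∈ conditioning set.
  P5: blocked at fork node V5 ∈ conditioning set.
  P6: blocked at fork node V5 ∈ conditioning set.
{V5} contains no descendant of V2 and blocks every backdoor path.
No other singleton works — e.g. {V6} leaves P5 open — so {V5} is the unique smallest valid adjustment set.

{V5}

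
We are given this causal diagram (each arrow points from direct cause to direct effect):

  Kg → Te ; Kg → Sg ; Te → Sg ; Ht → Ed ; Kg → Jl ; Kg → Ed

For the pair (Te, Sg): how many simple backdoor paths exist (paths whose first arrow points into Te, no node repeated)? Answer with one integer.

1

A backdoor path from Te to Sg is any simple undirected path whose first edge points into Te (i.e. leaves Te via a parent).
Parents of Te: {Kg}.
Enumerating:
  P1: Te <- Kg -> Sg
That exhausts the simple backdoor paths. Count: 1.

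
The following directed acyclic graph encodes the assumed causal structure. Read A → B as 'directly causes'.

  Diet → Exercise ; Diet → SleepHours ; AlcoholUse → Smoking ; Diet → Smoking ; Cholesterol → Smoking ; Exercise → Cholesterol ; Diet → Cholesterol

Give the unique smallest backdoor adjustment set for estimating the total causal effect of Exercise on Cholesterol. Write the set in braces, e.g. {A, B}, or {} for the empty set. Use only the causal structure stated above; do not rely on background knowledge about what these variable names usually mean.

Variables eligible for adjustment (non-descendants of Exercise, excluding Exercise and Cholesterol): {AlcoholUse, Diet, SleepHours}.
Backdoor paths from Exercise to Cholesterol:
  P1: Exercise <- Diet -> Cholesterol
  P2: Exercise <- Diet -> Smoking <- Cholesterol
The empty set is not sufficient: P1 (Exercise <- Diet -> Cholesterol) has no collider blocking it and no conditioned non-collider, so it is open.
Try {Diet}:
  P1: blocked at fork node Diet ∈ conditioning set.
  P2: blocked at fork node Diet ∈ conditioning set.
{Diet} contains no descendant of Exercise and blocks every backdoor path.
No other singleton works — e.g. {AlcoholUse} leaves P1 open — so {Diet} is the unique smallest valid adjustment set.

{Diet}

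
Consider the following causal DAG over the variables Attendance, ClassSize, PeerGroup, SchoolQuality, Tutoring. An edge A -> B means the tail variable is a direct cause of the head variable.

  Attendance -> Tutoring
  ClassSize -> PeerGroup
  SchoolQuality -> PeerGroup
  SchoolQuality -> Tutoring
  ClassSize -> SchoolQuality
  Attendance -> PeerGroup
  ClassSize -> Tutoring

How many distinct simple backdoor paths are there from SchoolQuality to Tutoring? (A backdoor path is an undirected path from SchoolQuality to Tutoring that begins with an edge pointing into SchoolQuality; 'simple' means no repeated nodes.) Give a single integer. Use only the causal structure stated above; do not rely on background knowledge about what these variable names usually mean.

A backdoor path from SchoolQuality to Tutoring is any simple undirected path whose first edge points into SchoolQuality (i.e. leaves SchoolQuality via a parent).
Parents of SchoolQuality: {ClassSize}.
Enumerating:
  P1: SchoolQuality <- ClassSize -> Tutoring
  P2: SchoolQuality <- ClassSize -> PeerGroup <- Attendance -> Tutoring
That exhausts the simple backdoor paths. Count: 2.

2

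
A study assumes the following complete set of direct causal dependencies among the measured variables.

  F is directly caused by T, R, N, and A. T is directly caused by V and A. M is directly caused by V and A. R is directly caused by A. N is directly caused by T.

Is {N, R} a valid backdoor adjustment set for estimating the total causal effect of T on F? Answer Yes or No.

No

Backdoor paths from T to F (paths whose first edge points into T):
  P1: T <- A -> R -> F
  P2: T <- A -> F
  P3: T <- V -> M <- A -> R -> F
  P4: T <- V -> M <- A -> F
Condition 1 (no descendant of T in the set): FAILS — N is a descendant of T.
Condition 2 (every backdoor path blocked by {N, R}):
  P1: blocked at chain node R ∈ conditioning set.
  P2: open — no interior node is in the conditioning set.
  P3: blocked at collider M (neither it nor any descendant is in the conditioning set).
  P4: blocked at collider M (neither it nor any descendant is in the conditioning set).
{N, R} does not satisfy the backdoor criterion.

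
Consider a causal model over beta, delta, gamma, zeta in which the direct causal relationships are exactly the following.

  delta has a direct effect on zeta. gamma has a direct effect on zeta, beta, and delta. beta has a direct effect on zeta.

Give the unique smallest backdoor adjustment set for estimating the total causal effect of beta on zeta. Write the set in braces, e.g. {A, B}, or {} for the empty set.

Variables eligible for adjustment (non-descendants of beta, excluding beta and zeta): {delta, gamma}.
Backdoor paths from beta to zeta:
  P1: beta <- gamma -> delta -> zeta
  P2: beta <- gamma -> zeta
The empty set is not sufficient: P1 (beta <- gamma -> delta -> zeta) has no collider blocking it and no conditioned non-collider, so it is open.
Try {gamma}:
  P1: blocked at fork node gamma ∈ conditioning set.
  P2: blocked at fork node gamma ∈ conditioning set.
{gamma} contains no descendant of beta and blocks every backdoor path.
No other singleton works — e.g. {delta} leaves P2 open — so {gamma} is the unique smallest valid adjustment set.

{gamma}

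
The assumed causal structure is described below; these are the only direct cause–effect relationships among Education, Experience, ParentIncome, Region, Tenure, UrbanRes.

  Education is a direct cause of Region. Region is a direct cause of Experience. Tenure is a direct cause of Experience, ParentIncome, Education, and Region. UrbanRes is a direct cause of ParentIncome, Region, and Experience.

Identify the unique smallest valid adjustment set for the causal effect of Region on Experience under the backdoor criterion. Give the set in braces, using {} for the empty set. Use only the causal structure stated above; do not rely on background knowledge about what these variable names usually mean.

{Tenure, UrbanRes}

Variables eligible for adjustment (non-descendants of Region, excluding Region and Experience): {Education, ParentIncome, Tenure, UrbanRes}.
Backdoor paths from Region to Experience:
  P1: Region <- Tenure -> ParentIncome <- UrbanRes -> Experience
  P2: Region <- Tenure -> Experience
  P3: Region <- UrbanRes -> ParentIncome <- Tenure -> Experience
  P4: Region <- UrbanRes -> Experience
  P5: Region <- Education <- Tenure -> ParentIncome <- UrbanRes -> Experience
  P6: Region <- Education <- Tenure -> Experience
The empty set is not sufficient: P2 (Region <- Tenure -> Experience) has no collider blocking it and no conditioned non-collider, so it is open.
Try {Tenure, UrbanRes}:
  P1: blocked at fork node Tenure ∈ conditioning set.
  P2: blocked at fork node Tenure ∈ conditioning set.
  P3: blocked at fork node UrbanRes ∈ conditioning set.
  P4: blocked at fork node UrbanRes ∈ conditioning set.
  P5: blocked at fork node Tenure ∈ conditioning set.
  P6: blocked at fork node Tenure ∈ conditioning set.
{Tenure, UrbanRes} contains no descendant of Region and blocks every backdoor path.
Every element of {Tenure, UrbanRes} is needed (dropping Tenure leaves P2 open; dropping UrbanRes leaves P4 open), so no proper subset is valid.
Among all size-2 subsets of the eligible variables, only {Tenure, UrbanRes} blocks every backdoor path, so it is the unique smallest valid adjustment set.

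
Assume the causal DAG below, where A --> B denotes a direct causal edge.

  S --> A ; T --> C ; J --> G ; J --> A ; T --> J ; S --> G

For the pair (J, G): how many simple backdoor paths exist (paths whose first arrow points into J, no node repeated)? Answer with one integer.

A backdoor path from J to G is any simple undirected path whose first edge points into J (i.e. leaves J via a parent).
Parents of J: {T}.
No simple path from any parent of J reaches G without revisiting J, so there are no backdoor paths.

0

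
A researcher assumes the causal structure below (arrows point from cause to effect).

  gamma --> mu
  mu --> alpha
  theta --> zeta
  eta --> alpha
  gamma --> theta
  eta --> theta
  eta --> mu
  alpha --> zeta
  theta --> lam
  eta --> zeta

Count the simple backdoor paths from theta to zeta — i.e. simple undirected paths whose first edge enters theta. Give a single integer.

A backdoor path from theta to zeta is any simple undirected path whose first edge points into theta (i.e. leaves theta via a parent).
Parents of theta: {eta, gamma}.
Enumerating:
  P1: theta <- eta -> mu -> alpha -> zeta
  P2: theta <- eta -> alpha -> zeta
  P3: theta <- eta -> zeta
  P4: theta <- gamma -> mu <- eta -> alpha -> zeta
  P5: theta <- gamma -> mu <- eta -> zeta
  P6: theta <- gamma -> mu -> alpha <- eta -> zeta
  P7: theta <- gamma -> mu -> alpha -> zeta
That exhausts the simple backdoor paths. Count: 7.

7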